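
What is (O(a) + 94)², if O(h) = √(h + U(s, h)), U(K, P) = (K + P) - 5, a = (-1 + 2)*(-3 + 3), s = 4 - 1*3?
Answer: 8832 + 376*I ≈ 8832.0 + 376.0*I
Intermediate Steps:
s = 1 (s = 4 - 3 = 1)
a = 0 (a = 1*0 = 0)
U(K, P) = -5 + K + P
O(h) = √(-4 + 2*h) (O(h) = √(h + (-5 + 1 + h)) = √(h + (-4 + h)) = √(-4 + 2*h))
(O(a) + 94)² = (√(-4 + 2*0) + 94)² = (√(-4 + 0) + 94)² = (√(-4) + 94)² = (2*I + 94)² = (94 + 2*I)²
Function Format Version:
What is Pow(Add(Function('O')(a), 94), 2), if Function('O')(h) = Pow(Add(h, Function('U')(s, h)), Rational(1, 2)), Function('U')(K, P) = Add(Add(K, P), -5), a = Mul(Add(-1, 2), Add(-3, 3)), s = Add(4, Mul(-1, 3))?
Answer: Add(8832, Mul(376, I)) ≈ Add(8832.0, Mul(376.00, I))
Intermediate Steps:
s = 1 (s = Add(4, -3) = 1)
a = 0 (a = Mul(1, 0) = 0)
Function('U')(K, P) = Add(-5, K, P)
Function('O')(h) = Pow(Add(-4, Mul(2, h)), Rational(1, 2)) (Function('O')(h) = Pow(Add(h, Add(-5, 1, h)), Rational(1, 2)) = Pow(Add(h, Add(-4, h)), Rational(1, 2)) = Pow(Add(-4, Mul(2, h)), Rational(1, 2)))
Pow(Add(Function('O')(a), 94), 2) = Pow(Add(Pow(Add(-4, Mul(2, 0)), Rational(1, 2)), 94), 2) = Pow(Add(Pow(Add(-4, 0), Rational(1, 2)), 94), 2) = Pow(Add(Pow(-4, Rational(1, 2)), 94), 2) = Pow(Add(Mul(2, I), 94), 2) = Pow(Add(94, Mul(2, I)), 2)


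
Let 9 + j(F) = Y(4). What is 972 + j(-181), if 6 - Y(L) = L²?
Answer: 953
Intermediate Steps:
Y(L) = 6 - L²
j(F) = -19 (j(F) = -9 + (6 - 1*4²) = -9 + (6 - 1*16) = -9 + (6 - 16) = -9 - 10 = -19)
972 + j(-181) = 972 - 19 = 953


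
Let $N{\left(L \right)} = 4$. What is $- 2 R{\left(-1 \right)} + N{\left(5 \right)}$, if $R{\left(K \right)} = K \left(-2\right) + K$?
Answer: $2$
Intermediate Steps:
$R{\left(K \right)} = - K$ ($R{\left(K \right)} = - 2 K + K = - K$)
$- 2 R{\left(-1 \right)} + N{\left(5 \right)} = - 2 \left(\left(-1\right) \left(-1\right)\right) + 4 = \left(-2\right) 1 + 4 = -2 + 4 = 2$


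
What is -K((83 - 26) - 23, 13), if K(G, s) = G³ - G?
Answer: -39270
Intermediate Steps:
-K((83 - 26) - 23, 13) = -(((83 - 26) - 23)³ - ((83 - 26) - 23)) = -((57 - 23)³ - (57 - 23)) = -(34³ - 1*34) = -(39304 - 34) = -1*39270 = -39270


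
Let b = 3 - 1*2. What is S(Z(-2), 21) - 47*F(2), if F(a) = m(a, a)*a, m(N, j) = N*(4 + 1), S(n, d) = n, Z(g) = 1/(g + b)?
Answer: -941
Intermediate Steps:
b = 1 (b = 3 - 2 = 1)
Z(g) = 1/(1 + g) (Z(g) = 1/(g + 1) = 1/(1 + g))
m(N, j) = 5*N (m(N, j) = N*5 = 5*N)
F(a) = 5*a² (F(a) = (5*a)*a = 5*a²)
S(Z(-2), 21) - 47*F(2) = 1/(1 - 2) - 235*2² = 1/(-1) - 235*4 = -1 - 47*20 = -1 - 940 = -941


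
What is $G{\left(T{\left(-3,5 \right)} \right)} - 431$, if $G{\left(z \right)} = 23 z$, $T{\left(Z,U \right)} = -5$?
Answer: $-546$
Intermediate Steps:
$G{\left(T{\left(-3,5 \right)} \right)} - 431 = 23 \left(-5\right) - 431 = -115 - 431 = -546$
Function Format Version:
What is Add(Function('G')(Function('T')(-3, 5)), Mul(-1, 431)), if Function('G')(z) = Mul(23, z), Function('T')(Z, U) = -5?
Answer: -546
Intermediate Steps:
Add(Function('G')(Function('T')(-3, 5)), Mul(-1, 431)) = Add(Mul(23, -5), Mul(-1, 431)) = Add(-115, -431) = -546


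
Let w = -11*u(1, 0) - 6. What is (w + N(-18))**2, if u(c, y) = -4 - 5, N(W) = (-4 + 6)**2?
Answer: 9409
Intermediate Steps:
N(W) = 4 (N(W) = 2**2 = 4)
u(c, y) = -9
w = 93 (w = -11*(-9) - 6 = 99 - 6 = 93)
(w + N(-18))**2 = (93 + 4)**2 = 97**2 = 9409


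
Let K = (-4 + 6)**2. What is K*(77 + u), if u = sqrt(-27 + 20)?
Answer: 308 + 4*I*sqrt(7) ≈ 308.0 + 10.583*I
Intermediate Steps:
u = I*sqrt(7) (u = sqrt(-7) = I*sqrt(7) ≈ 2.6458*I)
K = 4 (K = 2**2 = 4)
K*(77 + u) = 4*(77 + I*sqrt(7)) = 308 + 4*I*sqrt(7)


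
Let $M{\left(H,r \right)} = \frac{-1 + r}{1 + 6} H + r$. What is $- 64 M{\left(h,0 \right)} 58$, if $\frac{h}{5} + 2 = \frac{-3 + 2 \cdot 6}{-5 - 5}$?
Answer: $- \frac{53824}{7} \approx -7689.1$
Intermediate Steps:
$h = - \frac{29}{2}$ ($h = -10 + 5 \frac{-3 + 2 \cdot 6}{-5 - 5} = -10 + 5 \frac{-3 + 12}{-10} = -10 + 5 \cdot 9 \left(- \frac{1}{10}\right) = -10 + 5 \left(- \frac{9}{10}\right) = -10 - \frac{9}{2} = - \frac{29}{2} \approx -14.5$)
$M{\left(H,r \right)} = r + H \left(- \frac{1}{7} + \frac{r}{7}\right)$ ($M{\left(H,r \right)} = \frac{-1 + r}{7} H + r = \left(-1 + r\right) \frac{1}{7} H + r = \left(- \frac{1}{7} + \frac{r}{7}\right) H + r = H \left(- \frac{1}{7} + \frac{r}{7}\right) + r = r + H \left(- \frac{1}{7} + \frac{r}{7}\right)$)
$- 64 M{\left(h,0 \right)} 58 = - 64 \left(0 - - \frac{29}{14} + \frac{1}{7} \left(- \frac{29}{2}\right) 0\right) 58 = - 64 \left(0 + \frac{29}{14} + 0\right) 58 = \left(-64\right) \frac{29}{14} \cdot 58 = \left(- \frac{928}{7}\right) 58 = - \frac{53824}{7}$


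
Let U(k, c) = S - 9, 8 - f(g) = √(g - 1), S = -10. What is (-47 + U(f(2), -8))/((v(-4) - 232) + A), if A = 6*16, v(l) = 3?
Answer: 66/133 ≈ 0.49624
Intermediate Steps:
f(g) = 8 - √(-1 + g) (f(g) = 8 - √(g - 1) = 8 - √(-1 + g))
A = 96
U(k, c) = -19 (U(k, c) = -10 - 9 = -19)
(-47 + U(f(2), -8))/((v(-4) - 232) + A) = (-47 - 19)/((3 - 232) + 96) = -66/(-229 + 96) = -66/(-133) = -66*(-1/133) = 66/133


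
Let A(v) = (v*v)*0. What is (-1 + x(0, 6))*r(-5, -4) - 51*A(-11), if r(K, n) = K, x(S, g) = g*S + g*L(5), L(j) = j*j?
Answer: -745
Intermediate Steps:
L(j) = j**2
x(S, g) = 25*g + S*g (x(S, g) = g*S + g*5**2 = S*g + g*25 = S*g + 25*g = 25*g + S*g)
A(v) = 0 (A(v) = v**2*0 = 0)
(-1 + x(0, 6))*r(-5, -4) - 51*A(-11) = (-1 + 6*(25 + 0))*(-5) - 51*0 = (-1 + 6*25)*(-5) + 0 = (-1 + 150)*(-5) + 0 = 149*(-5) + 0 = -745 + 0 = -745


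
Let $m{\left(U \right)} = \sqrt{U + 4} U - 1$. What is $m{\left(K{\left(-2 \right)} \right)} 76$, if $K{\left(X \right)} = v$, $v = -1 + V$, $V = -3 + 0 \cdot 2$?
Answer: $-76$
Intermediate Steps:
$V = -3$ ($V = -3 + 0 = -3$)
$v = -4$ ($v = -1 - 3 = -4$)
$K{\left(X \right)} = -4$
$m{\left(U \right)} = -1 + U \sqrt{4 + U}$ ($m{\left(U \right)} = \sqrt{4 + U} U - 1 = U \sqrt{4 + U} - 1 = -1 + U \sqrt{4 + U}$)
$m{\left(K{\left(-2 \right)} \right)} 76 = \left(-1 - 4 \sqrt{4 - 4}\right) 76 = \left(-1 - 4 \sqrt{0}\right) 76 = \left(-1 - 0\right) 76 = \left(-1 + 0\right) 76 = \left(-1\right) 76 = -76$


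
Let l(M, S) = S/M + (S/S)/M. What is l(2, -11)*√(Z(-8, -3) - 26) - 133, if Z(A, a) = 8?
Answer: -133 - 15*I*√2 ≈ -133.0 - 21.213*I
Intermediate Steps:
l(M, S) = 1/M + S/M (l(M, S) = S/M + 1/M = 1/M + S/M)
l(2, -11)*√(Z(-8, -3) - 26) - 133 = ((1 - 11)/2)*√(8 - 26) - 133 = ((½)*(-10))*√(-18) - 133 = -15*I*√2 - 133 = -133 - 15*I*√2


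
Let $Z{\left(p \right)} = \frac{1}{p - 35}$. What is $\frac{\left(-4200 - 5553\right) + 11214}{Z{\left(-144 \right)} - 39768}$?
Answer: $- \frac{261519}{7118473} \approx -0.036738$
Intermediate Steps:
$Z{\left(p \right)} = \frac{1}{-35 + p}$
$\frac{\left(-4200 - 5553\right) + 11214}{Z{\left(-144 \right)} - 39768} = \frac{\left(-4200 - 5553\right) + 11214}{\frac{1}{-35 - 144} - 39768} = \frac{\left(-4200 - 5553\right) + 11214}{\frac{1}{-179} - 39768} = \frac{-9753 + 11214}{- \frac{1}{179} - 39768} = \frac{1461}{- \frac{7118473}{179}} = 1461 \left(- \frac{179}{7118473}\right) = - \frac{261519}{7118473}$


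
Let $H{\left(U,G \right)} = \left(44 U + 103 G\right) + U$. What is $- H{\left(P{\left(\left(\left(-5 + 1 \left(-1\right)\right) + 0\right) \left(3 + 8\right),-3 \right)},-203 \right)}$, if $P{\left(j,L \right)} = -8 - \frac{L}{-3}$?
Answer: $21314$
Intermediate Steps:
$P{\left(j,L \right)} = -8 + \frac{L}{3}$ ($P{\left(j,L \right)} = -8 - L \left(- \frac{1}{3}\right) = -8 - - \frac{L}{3} = -8 + \frac{L}{3}$)
$H{\left(U,G \right)} = 45 U + 103 G$
$- H{\left(P{\left(\left(\left(-5 + 1 \left(-1\right)\right) + 0\right) \left(3 + 8\right),-3 \right)},-203 \right)} = - (45 \left(-8 + \frac{1}{3} \left(-3\right)\right) + 103 \left(-203\right)) = - (45 \left(-8 - 1\right) - 20909) = - (45 \left(-9\right) - 20909) = - (-405 - 20909) = \left(-1\right) \left(-21314\right) = 21314$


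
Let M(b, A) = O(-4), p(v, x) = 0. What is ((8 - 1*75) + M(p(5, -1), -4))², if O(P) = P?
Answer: 5041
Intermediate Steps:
M(b, A) = -4
((8 - 1*75) + M(p(5, -1), -4))² = ((8 - 1*75) - 4)² = ((8 - 75) - 4)² = (-67 - 4)² = (-71)² = 5041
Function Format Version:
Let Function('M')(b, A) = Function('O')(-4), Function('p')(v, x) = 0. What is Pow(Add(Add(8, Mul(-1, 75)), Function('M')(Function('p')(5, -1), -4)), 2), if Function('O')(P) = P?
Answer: 5041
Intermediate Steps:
Function('M')(b, A) = -4
Pow(Add(Add(8, Mul(-1, 75)), Function('M')(Function('p')(5, -1), -4)), 2) = Pow(Add(Add(8, Mul(-1, 75)), -4), 2) = Pow(Add(Add(8, -75), -4), 2) = Pow(Add(-67, -4), 2) = Pow(-71, 2) = 5041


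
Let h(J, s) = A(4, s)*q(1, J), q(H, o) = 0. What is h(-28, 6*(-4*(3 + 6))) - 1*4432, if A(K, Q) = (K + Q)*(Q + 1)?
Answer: -4432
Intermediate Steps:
A(K, Q) = (1 + Q)*(K + Q) (A(K, Q) = (K + Q)*(1 + Q) = (1 + Q)*(K + Q))
h(J, s) = 0 (h(J, s) = (4 + s + s**2 + 4*s)*0 = (4 + s**2 + 5*s)*0 = 0)
h(-28, 6*(-4*(3 + 6))) - 1*4432 = 0 - 1*4432 = 0 - 4432 = -4432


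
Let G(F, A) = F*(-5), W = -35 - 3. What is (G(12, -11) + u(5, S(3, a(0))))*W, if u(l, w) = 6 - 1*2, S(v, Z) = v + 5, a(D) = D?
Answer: 2128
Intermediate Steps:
W = -38
S(v, Z) = 5 + v
G(F, A) = -5*F
u(l, w) = 4 (u(l, w) = 6 - 2 = 4)
(G(12, -11) + u(5, S(3, a(0))))*W = (-5*12 + 4)*(-38) = (-60 + 4)*(-38) = -56*(-38) = 2128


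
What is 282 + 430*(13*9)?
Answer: 50592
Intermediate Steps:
282 + 430*(13*9) = 282 + 430*117 = 282 + 50310 = 50592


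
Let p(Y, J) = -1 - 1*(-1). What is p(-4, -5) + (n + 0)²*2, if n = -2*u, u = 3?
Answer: 72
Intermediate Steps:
p(Y, J) = 0 (p(Y, J) = -1 + 1 = 0)
n = -6 (n = -2*3 = -6)
p(-4, -5) + (n + 0)²*2 = 0 + (-6 + 0)²*2 = 0 + (-6)²*2 = 0 + 36*2 = 0 + 72 = 72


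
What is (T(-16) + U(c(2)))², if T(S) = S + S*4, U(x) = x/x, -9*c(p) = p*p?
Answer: 6241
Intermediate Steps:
c(p) = -p²/9 (c(p) = -p*p/9 = -p²/9)
U(x) = 1
T(S) = 5*S (T(S) = S + 4*S = 5*S)
(T(-16) + U(c(2)))² = (5*(-16) + 1)² = (-80 + 1)² = (-79)² = 6241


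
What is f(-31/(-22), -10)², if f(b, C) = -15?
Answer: 225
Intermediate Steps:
f(-31/(-22), -10)² = (-15)² = 225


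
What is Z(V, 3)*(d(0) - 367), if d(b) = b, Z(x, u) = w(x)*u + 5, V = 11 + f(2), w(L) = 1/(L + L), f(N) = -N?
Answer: -11377/6 ≈ -1896.2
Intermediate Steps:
w(L) = 1/(2*L)
V = 9 (V = 11 - 1*2 = 11 - 2 = 9)
Z(x, u) = 5 + u/(2*x) (Z(x, u) = (1/(2*x))*u + 5 = u/(2*x) + 5 = 5 + u/(2*x))
Z(V, 3)*(d(0) - 367) = (5 + (½)*3/9)*(0 - 367) = (5 + (½)*3*(⅑))*(-367) = (5 + ⅙)*(-367) = (31/6)*(-367) = -11377/6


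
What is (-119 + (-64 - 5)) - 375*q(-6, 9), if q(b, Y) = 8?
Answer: -3188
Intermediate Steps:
(-119 + (-64 - 5)) - 375*q(-6, 9) = (-119 + (-64 - 5)) - 375*8 = (-119 - 69) - 3000 = -188 - 3000 = -3188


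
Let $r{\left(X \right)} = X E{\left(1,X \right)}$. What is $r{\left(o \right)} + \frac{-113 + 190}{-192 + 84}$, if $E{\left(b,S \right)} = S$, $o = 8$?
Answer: $\frac{6835}{108} \approx 63.287$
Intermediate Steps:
$r{\left(X \right)} = X^{2}$ ($r{\left(X \right)} = X X = X^{2}$)
$r{\left(o \right)} + \frac{-113 + 190}{-192 + 84} = 8^{2} + \frac{-113 + 190}{-192 + 84} = 64 + \frac{77}{-108} = 64 + 77 \left(- \frac{1}{108}\right) = 64 - \frac{77}{108} = \frac{6835}{108}$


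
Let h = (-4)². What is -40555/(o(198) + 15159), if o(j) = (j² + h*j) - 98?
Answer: -40555/57433 ≈ -0.70613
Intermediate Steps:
h = 16
o(j) = -98 + j² + 16*j (o(j) = (j² + 16*j) - 98 = -98 + j² + 16*j)
-40555/(o(198) + 15159) = -40555/((-98 + 198² + 16*198) + 15159) = -40555/((-98 + 39204 + 3168) + 15159) = -40555/(42274 + 15159) = -40555/57433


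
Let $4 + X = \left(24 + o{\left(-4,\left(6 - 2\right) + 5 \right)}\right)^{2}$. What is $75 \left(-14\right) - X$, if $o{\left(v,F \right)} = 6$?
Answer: $-1946$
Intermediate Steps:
$X = 896$ ($X = -4 + \left(24 + 6\right)^{2} = -4 + 30^{2} = -4 + 900 = 896$)
$75 \left(-14\right) - X = 75 \left(-14\right) - 896 = -1050 - 896 = -1946$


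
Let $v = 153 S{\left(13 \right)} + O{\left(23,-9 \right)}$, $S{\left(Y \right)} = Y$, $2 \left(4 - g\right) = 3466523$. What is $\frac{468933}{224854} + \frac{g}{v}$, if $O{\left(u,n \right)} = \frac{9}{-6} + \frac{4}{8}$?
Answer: $- \frac{55542520443}{63858536} \approx -869.77$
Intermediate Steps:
$g = - \frac{3466515}{2}$ ($g = 4 - \frac{3466523}{2} = - \frac{3466515}{2} \approx -1.7333 \cdot 10^{6}$)
$O{\left(u,n \right)} = -1$ ($O{\left(u,n \right)} = 9 \left(- \frac{1}{6}\right) + 4 \cdot \frac{1}{8} = - \frac{3}{2} + \frac{1}{2} = -1$)
$v = 1988$ ($v = 153 \cdot 13 - 1 = 1989 - 1 = 1988$)
$\frac{468933}{224854} + \frac{g}{v} = \frac{468933}{224854} - \frac{3466515}{2 \cdot 1988} = 468933 \cdot \frac{1}{224854} - \frac{3466515}{3976} = \frac{468933}{224854} - \frac{3466515}{3976} = - \frac{55542520443}{63858536}$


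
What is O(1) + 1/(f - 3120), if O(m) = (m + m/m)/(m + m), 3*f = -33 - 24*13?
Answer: 3234/3235 ≈ 0.99969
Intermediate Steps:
f = -115 (f = (-33 - 24*13)/3 = (-33 - 312)/3 = (⅓)*(-345) = -115)
O(m) = (1 + m)/(2*m) (O(m) = (m + 1)/((2*m)) = (1 + m)*(1/(2*m)) = (1 + m)/(2*m))
O(1) + 1/(f - 3120) = (½)*(1 + 1)/1 + 1/(-115 - 3120) = (½)*1*2 + 1/(-3235) = 1 - 1/3235 = 3234/3235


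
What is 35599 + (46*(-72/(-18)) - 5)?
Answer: 35778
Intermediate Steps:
35599 + (46*(-72/(-18)) - 5) = 35599 + (46*(-72*(-1/18)) - 5) = 35599 + (46*4 - 5) = 35599 + (184 - 5) = 35599 + 179 = 35778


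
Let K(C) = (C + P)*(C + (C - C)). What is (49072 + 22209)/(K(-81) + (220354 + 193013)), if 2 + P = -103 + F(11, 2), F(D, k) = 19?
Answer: 71281/426894 ≈ 0.16698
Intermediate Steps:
P = -86 (P = -2 + (-103 + 19) = -2 - 84 = -86)
K(C) = C*(-86 + C) (K(C) = (C - 86)*(C + (C - C)) = (-86 + C)*(C + 0) = (-86 + C)*C = C*(-86 + C))
(49072 + 22209)/(K(-81) + (220354 + 193013)) = (49072 + 22209)/(-81*(-86 - 81) + (220354 + 193013)) = 71281/(-81*(-167) + 413367) = 71281/(13527 + 413367) = 71281/426894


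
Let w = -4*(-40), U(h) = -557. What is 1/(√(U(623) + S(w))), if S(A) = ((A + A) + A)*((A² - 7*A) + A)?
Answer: √11826643/11826643 ≈ 0.00029078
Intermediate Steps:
w = 160
S(A) = 3*A*(A² - 6*A) (S(A) = (2*A + A)*(A² - 6*A) = (3*A)*(A² - 6*A) = 3*A*(A² - 6*A))
1/(√(U(623) + S(w))) = 1/(√(-557 + 3*160²*(-6 + 160))) = 1/(√(-557 + 3*25600*154)) = 1/(√(-557 + 11827200)) = 1/(√11826643) = √11826643/11826643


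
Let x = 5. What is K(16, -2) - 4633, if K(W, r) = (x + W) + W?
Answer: -4596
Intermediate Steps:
K(W, r) = 5 + 2*W (K(W, r) = (5 + W) + W = 5 + 2*W)
K(16, -2) - 4633 = (5 + 2*16) - 4633 = (5 + 32) - 4633 = 37 - 4633 = -4596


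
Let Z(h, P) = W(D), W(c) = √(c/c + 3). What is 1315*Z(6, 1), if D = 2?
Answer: 2630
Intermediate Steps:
W(c) = 2 (W(c) = √(1 + 3) = √4 = 2)
Z(h, P) = 2
1315*Z(6, 1) = 1315*2 = 2630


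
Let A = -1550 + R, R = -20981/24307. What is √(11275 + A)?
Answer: √5745314186358/24307 ≈ 98.611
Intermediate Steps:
R = -20981/24307 (R = -20981*1/24307 = -20981/24307 ≈ -0.86317)
A = -37696831/24307 (A = -1550 - 20981/24307 = -37696831/24307 ≈ -1550.9)
√(11275 + A) = √(11275 - 37696831/24307) = √(236364594/24307) = √5745314186358/24307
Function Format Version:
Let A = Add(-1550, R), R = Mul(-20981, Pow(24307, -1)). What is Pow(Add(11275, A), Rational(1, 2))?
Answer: Mul(Rational(1, 24307), Pow(5745314186358, Rational(1, 2))) ≈ 98.611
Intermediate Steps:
R = Rational(-20981, 24307) (R = Mul(-20981, Rational(1, 24307)) = Rational(-20981, 24307) ≈ -0.86317)
A = Rational(-37696831, 24307) (A = Add(-1550, Rational(-20981, 24307)) = Rational(-37696831, 24307) ≈ -1550.9)
Pow(Add(11275, A), Rational(1, 2)) = Pow(Add(11275, Rational(-37696831, 24307)), Rational(1, 2)) = Pow(Rational(236364594, 24307), Rational(1, 2)) = Mul(Rational(1, 24307), Pow(5745314186358, Rational(1, 2)))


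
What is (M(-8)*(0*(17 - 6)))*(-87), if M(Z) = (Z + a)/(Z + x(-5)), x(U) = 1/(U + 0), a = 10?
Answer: 0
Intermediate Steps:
x(U) = 1/U
M(Z) = (10 + Z)/(-1/5 + Z) (M(Z) = (Z + 10)/(Z + 1/(-5)) = (10 + Z)/(Z - 1/5) = (10 + Z)/(-1/5 + Z))
(M(-8)*(0*(17 - 6)))*(-87) = ((5*(10 - 8)/(-1 + 5*(-8)))*(0*(17 - 6)))*(-87) = ((5*2/(-1 - 40))*(0*11))*(-87) = ((5*2/(-41))*0)*(-87) = ((5*(-1/41)*2)*0)*(-87) = -10/41*0*(-87) = 0*(-87) = 0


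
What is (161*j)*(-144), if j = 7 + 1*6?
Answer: -301392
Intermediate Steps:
j = 13 (j = 7 + 6 = 13)
(161*j)*(-144) = (161*13)*(-144) = 2093*(-144) = -301392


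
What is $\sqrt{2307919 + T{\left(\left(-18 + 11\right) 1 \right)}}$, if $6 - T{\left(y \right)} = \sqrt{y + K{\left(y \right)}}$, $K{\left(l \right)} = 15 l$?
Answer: $\sqrt{2307925 - 4 i \sqrt{7}} \approx 1519.2 - 0.004 i$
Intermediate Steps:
$T{\left(y \right)} = 6 - 4 \sqrt{y}$ ($T{\left(y \right)} = 6 - \sqrt{y + 15 y} = 6 - \sqrt{16 y} = 6 - 4 \sqrt{y}$)
$\sqrt{2307919 + T{\left(\left(-18 + 11\right) 1 \right)}} = \sqrt{2307919 + \left(6 - 4 \sqrt{\left(-18 + 11\right) 1}\right)} = \sqrt{2307919 + \left(6 - 4 \sqrt{\left(-7\right) 1}\right)} = \sqrt{2307919 + \left(6 - 4 \sqrt{-7}\right)} = \sqrt{2307919 + \left(6 - 4 i \sqrt{7}\right)} = \sqrt{2307925 - 4 i \sqrt{7}}$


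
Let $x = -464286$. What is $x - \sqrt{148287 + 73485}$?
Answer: $-464286 - 2 \sqrt{55443} \approx -4.6476 \cdot 10^{5}$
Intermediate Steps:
$x - \sqrt{148287 + 73485} = -464286 - \sqrt{148287 + 73485} = -464286 - \sqrt{221772} = -464286 - 2 \sqrt{55443}$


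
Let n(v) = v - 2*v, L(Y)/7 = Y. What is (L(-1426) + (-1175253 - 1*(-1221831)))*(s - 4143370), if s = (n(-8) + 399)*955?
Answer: -137406452260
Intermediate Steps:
L(Y) = 7*Y
n(v) = -v
s = 388685 (s = (-1*(-8) + 399)*955 = (8 + 399)*955 = 407*955 = 388685)
(L(-1426) + (-1175253 - 1*(-1221831)))*(s - 4143370) = (7*(-1426) + (-1175253 - 1*(-1221831)))*(388685 - 4143370) = (-9982 + (-1175253 + 1221831))*(-3754685) = (-9982 + 46578)*(-3754685) = 36596*(-3754685) = -137406452260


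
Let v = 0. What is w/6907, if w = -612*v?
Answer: 0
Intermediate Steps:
w = 0 (w = -612*0 = 0)
w/6907 = 0/6907 = 0*(1/6907) = 0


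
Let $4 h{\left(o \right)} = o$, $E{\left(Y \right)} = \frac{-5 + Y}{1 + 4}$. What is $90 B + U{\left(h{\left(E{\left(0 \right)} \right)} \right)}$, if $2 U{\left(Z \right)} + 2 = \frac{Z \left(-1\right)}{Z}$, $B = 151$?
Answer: $\frac{27177}{2} \approx 13589.0$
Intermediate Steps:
$E{\left(Y \right)} = -1 + \frac{Y}{5}$ ($E{\left(Y \right)} = \frac{-5 + Y}{5} = \left(-5 + Y\right) \frac{1}{5} = -1 + \frac{Y}{5}$)
$h{\left(o \right)} = \frac{o}{4}$
$U{\left(Z \right)} = - \frac{3}{2}$ ($U{\left(Z \right)} = -1 + \frac{Z \left(-1\right) \frac{1}{Z}}{2} = -1 + \frac{- Z \frac{1}{Z}}{2} = -1 + \frac{1}{2} \left(-1\right) = -1 - \frac{1}{2} = - \frac{3}{2}$)
$90 B + U{\left(h{\left(E{\left(0 \right)} \right)} \right)} = 90 \cdot 151 - \frac{3}{2} = 13590 - \frac{3}{2} = \frac{27177}{2}$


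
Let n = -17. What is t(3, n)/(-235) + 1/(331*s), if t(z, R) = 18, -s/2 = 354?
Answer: -4218499/55071780 ≈ -0.076600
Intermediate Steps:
s = -708 (s = -2*354 = -708)
t(3, n)/(-235) + 1/(331*s) = 18/(-235) + 1/(331*(-708)) = 18*(-1/235) + (1/331)*(-1/708) = -18/235 - 1/234348 = -4218499/55071780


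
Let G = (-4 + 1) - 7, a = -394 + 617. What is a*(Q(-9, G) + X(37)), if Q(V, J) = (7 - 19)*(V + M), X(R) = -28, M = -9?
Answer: 41924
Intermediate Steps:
a = 223
G = -10 (G = -3 - 7 = -10)
Q(V, J) = 108 - 12*V (Q(V, J) = (7 - 19)*(V - 9) = -12*(-9 + V) = 108 - 12*V)
a*(Q(-9, G) + X(37)) = 223*((108 - 12*(-9)) - 28) = 223*((108 + 108) - 28) = 223*(216 - 28) = 223*188 = 41924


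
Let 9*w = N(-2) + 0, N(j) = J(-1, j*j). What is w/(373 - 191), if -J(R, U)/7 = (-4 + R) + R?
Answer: 1/39 ≈ 0.025641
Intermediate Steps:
J(R, U) = 28 - 14*R (J(R, U) = -7*((-4 + R) + R) = -7*(-4 + 2*R) = 28 - 14*R)
N(j) = 42 (N(j) = 28 - 14*(-1) = 28 + 14 = 42)
w = 14/3 (w = (42 + 0)/9 = (1/9)*42 = 14/3 ≈ 4.6667)
w/(373 - 191) = 14/(3*(373 - 191)) = (14/3)/182 = (14/3)*(1/182) = 1/39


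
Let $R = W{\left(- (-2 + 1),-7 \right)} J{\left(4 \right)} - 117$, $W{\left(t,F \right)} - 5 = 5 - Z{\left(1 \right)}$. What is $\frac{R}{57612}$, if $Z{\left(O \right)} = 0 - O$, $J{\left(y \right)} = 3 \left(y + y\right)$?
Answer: $\frac{49}{19204} \approx 0.0025516$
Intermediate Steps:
$J{\left(y \right)} = 6 y$ ($J{\left(y \right)} = 3 \cdot 2 y = 6 y$)
$Z{\left(O \right)} = - O$
$W{\left(t,F \right)} = 11$ ($W{\left(t,F \right)} = 5 + \left(5 - \left(-1\right) 1\right) = 5 + \left(5 - -1\right) = 5 + \left(5 + 1\right) = 5 + 6 = 11$)
$R = 147$ ($R = 11 \cdot 6 \cdot 4 - 117 = 11 \cdot 24 - 117 = 264 - 117 = 147$)
$\frac{R}{57612} = \frac{147}{57612} = 147 \cdot \frac{1}{57612} = \frac{49}{19204}$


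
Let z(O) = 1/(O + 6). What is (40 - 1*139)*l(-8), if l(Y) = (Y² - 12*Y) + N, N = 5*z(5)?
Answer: -15885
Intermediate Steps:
z(O) = 1/(6 + O)
N = 5/11 (N = 5/(6 + 5) = 5/11 ≈ 0.45455)
l(Y) = 5/11 + Y² - 12*Y (l(Y) = (Y² - 12*Y) + 5/11 = 5/11 + Y² - 12*Y)
(40 - 1*139)*l(-8) = (40 - 1*139)*(5/11 + (-8)² - 12*(-8)) = (40 - 139)*(5/11 + 64 + 96) = -99*1765/11 = -15885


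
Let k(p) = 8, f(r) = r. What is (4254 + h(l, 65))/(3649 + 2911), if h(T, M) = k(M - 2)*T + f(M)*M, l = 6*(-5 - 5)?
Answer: 7999/6560 ≈ 1.2194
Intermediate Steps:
l = -60 (l = 6*(-10) = -60)
h(T, M) = M**2 + 8*T (h(T, M) = 8*T + M*M = 8*T + M**2 = M**2 + 8*T)
(4254 + h(l, 65))/(3649 + 2911) = (4254 + (65**2 + 8*(-60)))/(3649 + 2911) = (4254 + (4225 - 480))/6560 = (4254 + 3745)*(1/6560) = 7999*(1/6560) = 7999/6560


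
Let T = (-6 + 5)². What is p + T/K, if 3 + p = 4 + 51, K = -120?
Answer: 6239/120 ≈ 51.992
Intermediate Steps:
T = 1 (T = (-1)² = 1)
p = 52 (p = -3 + (4 + 51) = -3 + 55 = 52)
p + T/K = 52 + 1/(-120) = 52 + 1*(-1/120) = 52 - 1/120 = 6239/120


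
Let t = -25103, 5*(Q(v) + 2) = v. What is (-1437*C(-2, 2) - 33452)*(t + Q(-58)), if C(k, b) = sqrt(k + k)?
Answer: 4201002516/5 + 360925542*I/5 ≈ 8.402e+8 + 7.2185e+7*I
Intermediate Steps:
C(k, b) = sqrt(2)*sqrt(k) (C(k, b) = sqrt(2*k) = sqrt(2)*sqrt(k))
Q(v) = -2 + v/5
(-1437*C(-2, 2) - 33452)*(t + Q(-58)) = (-1437*sqrt(2)*sqrt(-2) - 33452)*(-25103 + (-2 + (1/5)*(-58))) = (-1437*sqrt(2)*I*sqrt(2) - 33452)*(-25103 + (-2 - 58/5)) = (-2874*I - 33452)*(-25103 - 68/5) = (-2874*I - 33452)*(-125583/5) = (-33452 - 2874*I)*(-125583/5) = 4201002516/5 + 360925542*I/5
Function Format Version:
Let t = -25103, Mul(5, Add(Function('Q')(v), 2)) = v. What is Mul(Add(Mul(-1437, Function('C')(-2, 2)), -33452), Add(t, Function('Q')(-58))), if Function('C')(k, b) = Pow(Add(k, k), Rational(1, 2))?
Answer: Add(Rational(4201002516, 5), Mul(Rational(360925542, 5), I)) ≈ Add(8.4020e+8, Mul(7.2185e+7, I))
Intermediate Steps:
Function('C')(k, b) = Mul(Pow(2, Rational(1, 2)), Pow(k, Rational(1, 2))) (Function('C')(k, b) = Pow(Mul(2, k), Rational(1, 2)) = Mul(Pow(2, Rational(1, 2)), Pow(k, Rational(1, 2))))
Function('Q')(v) = Add(-2, Mul(Rational(1, 5), v))
Mul(Add(Mul(-1437, Function('C')(-2, 2)), -33452), Add(t, Function('Q')(-58))) = Mul(Add(Mul(-1437, Mul(Pow(2, Rational(1, 2)), Pow(-2, Rational(1, 2)))), -33452), Add(-25103, Add(-2, Mul(Rational(1, 5), -58)))) = Mul(Add(Mul(-1437, Mul(Pow(2, Rational(1, 2)), Mul(I, Pow(2, Rational(1, 2))))), -33452), Add(-25103, Add(-2, Rational(-58, 5)))) = Mul(Add(Mul(-1437, Mul(2, I)), -33452), Add(-25103, Rational(-68, 5))) = Mul(Add(Mul(-2874, I), -33452), Rational(-125583, 5)) = Mul(Add(-33452, Mul(-2874, I)), Rational(-125583, 5)) = Add(Rational(4201002516, 5), Mul(Rational(360925542, 5), I))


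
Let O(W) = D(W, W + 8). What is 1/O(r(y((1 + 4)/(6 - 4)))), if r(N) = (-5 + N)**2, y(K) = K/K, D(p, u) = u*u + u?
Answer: 1/600 ≈ 0.0016667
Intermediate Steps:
D(p, u) = u + u**2 (D(p, u) = u**2 + u = u + u**2)
y(K) = 1
O(W) = (8 + W)*(9 + W) (O(W) = (W + 8)*(1 + (W + 8)) = (8 + W)*(1 + (8 + W)) = (8 + W)*(9 + W))
1/O(r(y((1 + 4)/(6 - 4)))) = 1/((8 + (-5 + 1)**2)*(9 + (-5 + 1)**2)) = 1/((8 + (-4)**2)*(9 + (-4)**2)) = 1/((8 + 16)*(9 + 16)) = 1/(24*25) = 1/600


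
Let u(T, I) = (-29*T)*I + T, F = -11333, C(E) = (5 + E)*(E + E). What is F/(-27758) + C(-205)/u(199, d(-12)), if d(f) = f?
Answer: 3063244183/1927820858 ≈ 1.5890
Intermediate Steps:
C(E) = 2*E*(5 + E) (C(E) = (5 + E)*(2*E) = 2*E*(5 + E))
u(T, I) = T - 29*I*T (u(T, I) = -29*I*T + T = T - 29*I*T)
F/(-27758) + C(-205)/u(199, d(-12)) = -11333/(-27758) + (2*(-205)*(5 - 205))/((199*(1 - 29*(-12)))) = -11333*(-1/27758) + (2*(-205)*(-200))/((199*(1 + 348))) = 11333/27758 + 82000/((199*349)) = 11333/27758 + 82000/69451 = 3063244183/1927820858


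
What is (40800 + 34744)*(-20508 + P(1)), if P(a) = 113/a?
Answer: -1540719880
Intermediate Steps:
(40800 + 34744)*(-20508 + P(1)) = (40800 + 34744)*(-20508 + 113/1) = 75544*(-20508 + 113*1) = 75544*(-20508 + 113) = 75544*(-20395) = -1540719880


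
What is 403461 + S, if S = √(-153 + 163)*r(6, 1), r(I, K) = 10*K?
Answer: 403461 + 10*√10 ≈ 4.0349e+5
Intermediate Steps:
S = 10*√10 (S = √(-153 + 163)*(10*1) = √10*10 = 10*√10 ≈ 31.623)
403461 + S = 403461 + 10*√10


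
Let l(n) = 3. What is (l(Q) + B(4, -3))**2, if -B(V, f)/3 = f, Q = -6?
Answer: 144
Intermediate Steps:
B(V, f) = -3*f
(l(Q) + B(4, -3))**2 = (3 - 3*(-3))**2 = (3 + 9)**2 = 12**2 = 144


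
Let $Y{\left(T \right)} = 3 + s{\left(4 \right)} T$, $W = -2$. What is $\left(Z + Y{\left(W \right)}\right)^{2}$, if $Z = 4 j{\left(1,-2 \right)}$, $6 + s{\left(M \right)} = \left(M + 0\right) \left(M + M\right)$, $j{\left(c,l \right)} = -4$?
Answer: $4225$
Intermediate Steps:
$s{\left(M \right)} = -6 + 2 M^{2}$ ($s{\left(M \right)} = -6 + \left(M + 0\right) \left(M + M\right) = -6 + M 2 M = -6 + 2 M^{2}$)
$Z = -16$ ($Z = 4 \left(-4\right) = -16$)
$Y{\left(T \right)} = 3 + 26 T$ ($Y{\left(T \right)} = 3 + \left(-6 + 2 \cdot 4^{2}\right) T = 3 + \left(-6 + 2 \cdot 16\right) T = 3 + \left(-6 + 32\right) T = 3 + 26 T$)
$\left(Z + Y{\left(W \right)}\right)^{2} = \left(-16 + \left(3 + 26 \left(-2\right)\right)\right)^{2} = \left(-16 + \left(3 - 52\right)\right)^{2} = \left(-16 - 49\right)^{2} = \left(-65\right)^{2} = 4225$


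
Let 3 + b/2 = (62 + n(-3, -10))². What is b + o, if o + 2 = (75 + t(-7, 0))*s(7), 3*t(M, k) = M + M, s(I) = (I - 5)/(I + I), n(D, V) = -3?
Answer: 146245/21 ≈ 6964.0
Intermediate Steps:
s(I) = (-5 + I)/(2*I) (s(I) = (-5 + I)/((2*I)) = (-5 + I)*(1/(2*I)) = (-5 + I)/(2*I))
b = 6956 (b = -6 + 2*(62 - 3)² = -6 + 2*59² = -6 + 2*3481 = -6 + 6962 = 6956)
t(M, k) = 2*M/3 (t(M, k) = (M + M)/3 = (2*M)/3 = 2*M/3)
o = 169/21 (o = -2 + (75 + (⅔)*(-7))*((½)*(-5 + 7)/7) = -2 + (75 - 14/3)*((½)*(⅐)*2) = -2 + (211/3)*(⅐) = -2 + 211/21 = 169/21 ≈ 8.0476)
b + o = 6956 + 169/21 = 146245/21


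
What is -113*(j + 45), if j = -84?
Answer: 4407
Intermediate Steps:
-113*(j + 45) = -113*(-84 + 45) = -113*(-39) = 4407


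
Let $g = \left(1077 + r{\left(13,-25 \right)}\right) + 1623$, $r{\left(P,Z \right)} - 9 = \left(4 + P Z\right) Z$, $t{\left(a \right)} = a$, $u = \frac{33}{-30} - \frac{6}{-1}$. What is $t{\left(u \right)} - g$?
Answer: $- \frac{107291}{10} \approx -10729.0$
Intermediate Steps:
$u = \frac{49}{10}$ ($u = 33 \left(- \frac{1}{30}\right) - -6 = - \frac{11}{10} + 6 = \frac{49}{10} \approx 4.9$)
$r{\left(P,Z \right)} = 9 + Z \left(4 + P Z\right)$ ($r{\left(P,Z \right)} = 9 + \left(4 + P Z\right) Z = 9 + Z \left(4 + P Z\right)$)
$g = 10734$ ($g = \left(1077 + \left(9 + 4 \left(-25\right) + 13 \left(-25\right)^{2}\right)\right) + 1623 = \left(1077 + \left(9 - 100 + 13 \cdot 625\right)\right) + 1623 = \left(1077 + \left(9 - 100 + 8125\right)\right) + 1623 = \left(1077 + 8034\right) + 1623 = 9111 + 1623 = 10734$)
$t{\left(u \right)} - g = \frac{49}{10} - 10734 = - \frac{107291}{10}$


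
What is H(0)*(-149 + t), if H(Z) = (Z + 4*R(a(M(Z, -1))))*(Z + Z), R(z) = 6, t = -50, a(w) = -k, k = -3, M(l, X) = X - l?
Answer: 0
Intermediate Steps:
a(w) = 3 (a(w) = -1*(-3) = 3)
H(Z) = 2*Z*(24 + Z) (H(Z) = (Z + 4*6)*(Z + Z) = (Z + 24)*(2*Z) = (24 + Z)*(2*Z) = 2*Z*(24 + Z))
H(0)*(-149 + t) = (2*0*(24 + 0))*(-149 - 50) = (2*0*24)*(-199) = 0*(-199) = 0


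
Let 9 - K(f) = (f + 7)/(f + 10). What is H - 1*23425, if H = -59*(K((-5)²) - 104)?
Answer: -621812/35 ≈ -17766.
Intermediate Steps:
K(f) = 9 - (7 + f)/(10 + f) (K(f) = 9 - (f + 7)/(f + 10) = 9 - (7 + f)/(10 + f))
H = 198063/35 (H = -59*((83 + 8*(-5)²)/(10 + (-5)²) - 104) = -59*((83 + 8*25)/(10 + 25) - 104) = -59*((83 + 200)/35 - 104) = -59*((1/35)*283 - 104) = -59*(283/35 - 104) = -59*(-3357/35) = 198063/35 ≈ 5658.9)
H - 1*23425 = 198063/35 - 1*23425 = 198063/35 - 23425 = -621812/35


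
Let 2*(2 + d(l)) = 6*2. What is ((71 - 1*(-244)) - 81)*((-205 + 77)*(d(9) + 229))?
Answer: -6978816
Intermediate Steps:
d(l) = 4 (d(l) = -2 + (6*2)/2 = -2 + (½)*12 = -2 + 6 = 4)
((71 - 1*(-244)) - 81)*((-205 + 77)*(d(9) + 229)) = ((71 - 1*(-244)) - 81)*((-205 + 77)*(4 + 229)) = ((71 + 244) - 81)*(-128*233) = (315 - 81)*(-29824) = 234*(-29824) = -6978816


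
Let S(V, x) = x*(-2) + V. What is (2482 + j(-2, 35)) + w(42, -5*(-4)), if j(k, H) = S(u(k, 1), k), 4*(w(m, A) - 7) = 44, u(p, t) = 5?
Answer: 2509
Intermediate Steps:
w(m, A) = 18 (w(m, A) = 7 + (¼)*44 = 7 + 11 = 18)
S(V, x) = V - 2*x (S(V, x) = -2*x + V = V - 2*x)
j(k, H) = 5 - 2*k
(2482 + j(-2, 35)) + w(42, -5*(-4)) = (2482 + (5 - 2*(-2))) + 18 = (2482 + (5 + 4)) + 18 = (2482 + 9) + 18 = 2491 + 18 = 2509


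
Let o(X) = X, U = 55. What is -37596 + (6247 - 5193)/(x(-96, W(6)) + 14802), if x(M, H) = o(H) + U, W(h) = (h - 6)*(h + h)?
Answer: -558562718/14857 ≈ -37596.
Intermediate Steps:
W(h) = 2*h*(-6 + h) (W(h) = (-6 + h)*(2*h) = 2*h*(-6 + h))
x(M, H) = 55 + H (x(M, H) = H + 55 = 55 + H)
-37596 + (6247 - 5193)/(x(-96, W(6)) + 14802) = -37596 + (6247 - 5193)/((55 + 2*6*(-6 + 6)) + 14802) = -37596 + 1054/((55 + 2*6*0) + 14802) = -37596 + 1054/((55 + 0) + 14802) = -37596 + 1054/(55 + 14802) = -37596 + 1054/14857 = -558562718/14857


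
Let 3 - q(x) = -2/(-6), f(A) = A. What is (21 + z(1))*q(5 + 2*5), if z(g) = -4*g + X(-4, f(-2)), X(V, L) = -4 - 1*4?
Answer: 24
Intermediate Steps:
q(x) = 8/3 (q(x) = 3 - (-2)/(-6) = 3 - (-2)*(-1)/6 = 3 - 1*⅓ = 3 - ⅓ = 8/3)
X(V, L) = -8 (X(V, L) = -4 - 4 = -8)
z(g) = -8 - 4*g (z(g) = -4*g - 8 = -8 - 4*g)
(21 + z(1))*q(5 + 2*5) = (21 + (-8 - 4*1))*(8/3) = (21 + (-8 - 4))*(8/3) = (21 - 12)*(8/3) = 9*(8/3) = 24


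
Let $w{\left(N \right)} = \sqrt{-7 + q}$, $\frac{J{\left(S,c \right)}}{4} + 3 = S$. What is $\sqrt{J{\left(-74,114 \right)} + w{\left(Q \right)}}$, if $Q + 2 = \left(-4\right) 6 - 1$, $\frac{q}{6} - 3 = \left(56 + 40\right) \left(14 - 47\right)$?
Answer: $\sqrt{-308 + 11 i \sqrt{157}} \approx 3.8362 + 17.964 i$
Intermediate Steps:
$J{\left(S,c \right)} = -12 + 4 S$
$q = -18990$ ($q = 18 + 6 \left(56 + 40\right) \left(14 - 47\right) = 18 + 6 \cdot 96 \left(-33\right) = 18 + 6 \left(-3168\right) = 18 - 19008 = -18990$)
$Q = -27$ ($Q = -2 - 25 = -27$)
$w{\left(N \right)} = 11 i \sqrt{157}$ ($w{\left(N \right)} = \sqrt{-7 - 18990} = \sqrt{-18997} = 11 i \sqrt{157}$)
$\sqrt{J{\left(-74,114 \right)} + w{\left(Q \right)}} = \sqrt{\left(-12 + 4 \left(-74\right)\right) + 11 i \sqrt{157}} = \sqrt{\left(-12 - 296\right) + 11 i \sqrt{157}} = \sqrt{-308 + 11 i \sqrt{157}}$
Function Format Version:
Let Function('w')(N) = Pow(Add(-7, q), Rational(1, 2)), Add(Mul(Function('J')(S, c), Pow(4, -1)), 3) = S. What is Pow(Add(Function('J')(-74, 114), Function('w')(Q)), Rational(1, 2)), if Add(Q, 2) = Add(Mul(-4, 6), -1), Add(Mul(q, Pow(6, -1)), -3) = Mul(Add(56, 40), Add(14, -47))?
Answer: Pow(Add(-308, Mul(11, I, Pow(157, Rational(1, 2)))), Rational(1, 2)) ≈ Add(3.8362, Mul(17.964, I))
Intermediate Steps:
Function('J')(S, c) = Add(-12, Mul(4, S))
q = -18990 (q = Add(18, Mul(6, Mul(Add(56, 40), Add(14, -47)))) = Add(18, Mul(6, Mul(96, -33))) = Add(18, Mul(6, -3168)) = Add(18, -19008) = -18990)
Q = -27 (Q = Add(-2, Add(Mul(-4, 6), -1)) = Add(-2, Add(-24, -1)) = Add(-2, -25) = -27)
Function('w')(N) = Mul(11, I, Pow(157, Rational(1, 2))) (Function('w')(N) = Pow(Add(-7, -18990), Rational(1, 2)) = Pow(-18997, Rational(1, 2)) = Mul(11, I, Pow(157, Rational(1, 2))))
Pow(Add(Function('J')(-74, 114), Function('w')(Q)), Rational(1, 2)) = Pow(Add(Add(-12, Mul(4, -74)), Mul(11, I, Pow(157, Rational(1, 2)))), Rational(1, 2)) = Pow(Add(Add(-12, -296), Mul(11, I, Pow(157, Rational(1, 2)))), Rational(1, 2)) = Pow(Add(-308, Mul(11, I, Pow(157, Rational(1, 2)))), Rational(1, 2))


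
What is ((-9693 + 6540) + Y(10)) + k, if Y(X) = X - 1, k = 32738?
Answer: 29594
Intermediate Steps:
Y(X) = -1 + X
((-9693 + 6540) + Y(10)) + k = ((-9693 + 6540) + (-1 + 10)) + 32738 = (-3153 + 9) + 32738 = -3144 + 32738 = 29594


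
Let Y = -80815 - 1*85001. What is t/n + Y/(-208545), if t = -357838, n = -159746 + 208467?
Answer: -22182201458/3386840315 ≈ -6.5495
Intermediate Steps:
n = 48721
Y = -165816 (Y = -80815 - 85001 = -165816)
t/n + Y/(-208545) = -357838/48721 - 165816/(-208545) = -357838*1/48721 - 165816*(-1/208545) = -357838/48721 + 55272/69515 = -22182201458/3386840315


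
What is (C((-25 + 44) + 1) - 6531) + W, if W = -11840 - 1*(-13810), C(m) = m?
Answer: -4541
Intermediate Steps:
W = 1970 (W = -11840 + 13810 = 1970)
(C((-25 + 44) + 1) - 6531) + W = (((-25 + 44) + 1) - 6531) + 1970 = ((19 + 1) - 6531) + 1970 = (20 - 6531) + 1970 = -6511 + 1970 = -4541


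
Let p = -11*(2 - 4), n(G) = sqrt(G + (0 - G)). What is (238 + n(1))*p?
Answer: 5236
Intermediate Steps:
n(G) = 0 (n(G) = sqrt(G - G) = sqrt(0) = 0)
p = 22 (p = -11*(-2) = 22)
(238 + n(1))*p = (238 + 0)*22 = 238*22 = 5236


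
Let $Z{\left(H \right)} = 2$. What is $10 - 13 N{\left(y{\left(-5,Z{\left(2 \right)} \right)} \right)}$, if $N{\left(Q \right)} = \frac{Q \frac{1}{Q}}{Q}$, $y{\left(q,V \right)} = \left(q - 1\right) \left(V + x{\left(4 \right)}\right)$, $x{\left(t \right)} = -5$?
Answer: $\frac{167}{18} \approx 9.2778$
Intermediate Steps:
$y{\left(q,V \right)} = \left(-1 + q\right) \left(-5 + V\right)$ ($y{\left(q,V \right)} = \left(q - 1\right) \left(V - 5\right) = \left(-1 + q\right) \left(-5 + V\right)$)
$N{\left(Q \right)} = \frac{1}{Q}$ ($N{\left(Q \right)} = 1 \frac{1}{Q} = \frac{1}{Q}$)
$10 - 13 N{\left(y{\left(-5,Z{\left(2 \right)} \right)} \right)} = 10 - \frac{13}{5 - 2 - -25 + 2 \left(-5\right)} = 10 - \frac{13}{5 - 2 + 25 - 10} = 10 - \frac{13}{18} = \frac{167}{18}$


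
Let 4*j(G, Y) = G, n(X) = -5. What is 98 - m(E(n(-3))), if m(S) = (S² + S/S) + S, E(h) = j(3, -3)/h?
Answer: 38851/400 ≈ 97.127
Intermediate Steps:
j(G, Y) = G/4
E(h) = 3/(4*h) (E(h) = ((¼)*3)/h = 3/(4*h))
m(S) = 1 + S + S² (m(S) = (S² + 1) + S = (1 + S²) + S = 1 + S + S²)
98 - m(E(n(-3))) = 98 - (1 + (¾)/(-5) + ((¾)/(-5))²) = 98 - (1 + (¾)*(-⅕) + ((¾)*(-⅕))²) = 98 - (1 - 3/20 + (-3/20)²) = 98 - (1 - 3/20 + 9/400) = 98 - 1*349/400 = 98 - 349/400 = 38851/400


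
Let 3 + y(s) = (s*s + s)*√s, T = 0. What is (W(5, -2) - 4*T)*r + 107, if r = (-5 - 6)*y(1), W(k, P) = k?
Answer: 162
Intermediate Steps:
y(s) = -3 + √s*(s + s²) (y(s) = -3 + (s*s + s)*√s = -3 + (s² + s)*√s = -3 + (s + s²)*√s = -3 + √s*(s + s²))
r = 11 (r = (-5 - 6)*(-3 + 1^(3/2) + 1^(5/2)) = -11*(-3 + 1 + 1) = -11*(-1) = 11)
(W(5, -2) - 4*T)*r + 107 = (5 - 4*0)*11 + 107 = (5 + 0)*11 + 107 = 5*11 + 107 = 55 + 107 = 162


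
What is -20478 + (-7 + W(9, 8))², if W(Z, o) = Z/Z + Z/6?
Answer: -81831/4 ≈ -20458.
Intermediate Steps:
W(Z, o) = 1 + Z/6 (W(Z, o) = 1 + Z*(⅙) = 1 + Z/6)
-20478 + (-7 + W(9, 8))² = -20478 + (-7 + (1 + (⅙)*9))² = -20478 + (-7 + (1 + 3/2))² = -20478 + (-7 + 5/2)² = -20478 + (-9/2)² = -20478 + 81/4 = -81831/4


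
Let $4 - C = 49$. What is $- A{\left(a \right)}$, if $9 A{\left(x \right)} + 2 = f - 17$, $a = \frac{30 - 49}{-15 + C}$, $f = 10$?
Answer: $1$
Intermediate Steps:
$C = -45$ ($C = 4 - 49 = -45$)
$a = \frac{19}{60}$ ($a = \frac{30 - 49}{-15 - 45} = - \frac{19}{-60} = \left(-19\right) \left(- \frac{1}{60}\right) = \frac{19}{60} \approx 0.31667$)
$A{\left(x \right)} = -1$ ($A{\left(x \right)} = - \frac{2}{9} + \frac{10 - 17}{9} = - \frac{2}{9} + \frac{1}{9} \left(-7\right) = - \frac{2}{9} - \frac{7}{9} = -1$)
$- A{\left(a \right)} = \left(-1\right) \left(-1\right) = 1$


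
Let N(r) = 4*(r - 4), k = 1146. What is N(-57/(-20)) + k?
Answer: 5707/5 ≈ 1141.4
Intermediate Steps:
N(r) = -16 + 4*r (N(r) = 4*(-4 + r) = -16 + 4*r)
N(-57/(-20)) + k = (-16 + 4*(-57/(-20))) + 1146 = (-16 + 4*(-57*(-1/20))) + 1146 = (-16 + 4*(57/20)) + 1146 = (-16 + 57/5) + 1146 = -23/5 + 1146 = 5707/5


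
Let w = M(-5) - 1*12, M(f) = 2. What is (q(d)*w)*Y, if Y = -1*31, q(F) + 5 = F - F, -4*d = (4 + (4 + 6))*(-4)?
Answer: -1550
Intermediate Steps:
d = 14 (d = -(4 + (4 + 6))*(-4)/4 = -(4 + 10)*(-4)/4 = -7*(-4)/2 = -¼*(-56) = 14)
q(F) = -5 (q(F) = -5 + (F - F) = -5 + 0 = -5)
w = -10 (w = 2 - 1*12 = 2 - 12 = -10)
Y = -31
(q(d)*w)*Y = -5*(-10)*(-31) = 50*(-31) = -1550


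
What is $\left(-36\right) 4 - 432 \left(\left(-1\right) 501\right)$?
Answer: $216288$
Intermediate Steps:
$\left(-36\right) 4 - 432 \left(\left(-1\right) 501\right) = -144 - -216432 = -144 + 216432 = 216288$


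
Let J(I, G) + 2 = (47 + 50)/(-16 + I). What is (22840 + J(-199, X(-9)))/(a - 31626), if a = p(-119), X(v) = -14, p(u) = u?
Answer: -701439/975025 ≈ -0.71941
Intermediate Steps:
a = -119
J(I, G) = -2 + 97/(-16 + I) (J(I, G) = -2 + (47 + 50)/(-16 + I) = -2 + 97/(-16 + I))
(22840 + J(-199, X(-9)))/(a - 31626) = (22840 + (129 - 2*(-199))/(-16 - 199))/(-119 - 31626) = (22840 + (129 + 398)/(-215))/(-31745) = (22840 - 1/215*527)*(-1/31745) = (22840 - 527/215)*(-1/31745) = (4910073/215)*(-1/31745) = -701439/975025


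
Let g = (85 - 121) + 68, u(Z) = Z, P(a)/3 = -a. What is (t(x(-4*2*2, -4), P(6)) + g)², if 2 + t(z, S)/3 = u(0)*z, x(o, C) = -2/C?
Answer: 676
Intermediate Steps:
P(a) = -3*a (P(a) = 3*(-a) = -3*a)
t(z, S) = -6 (t(z, S) = -6 + 3*(0*z) = -6 + 3*0 = -6 + 0 = -6)
g = 32 (g = -36 + 68 = 32)
(t(x(-4*2*2, -4), P(6)) + g)² = (-6 + 32)² = 26² = 676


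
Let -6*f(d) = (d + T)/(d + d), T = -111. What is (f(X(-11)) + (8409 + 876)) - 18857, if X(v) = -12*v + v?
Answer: -6949277/726 ≈ -9572.0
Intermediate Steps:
X(v) = -11*v
f(d) = -(-111 + d)/(12*d) (f(d) = -(d - 111)/(6*(d + d)) = -(-111 + d)/(6*(2*d)) = -(-111 + d)*1/(2*d)/6 = -(-111 + d)/(12*d))
(f(X(-11)) + (8409 + 876)) - 18857 = ((111 - (-11)*(-11))/(12*((-11*(-11)))) + (8409 + 876)) - 18857 = ((1/12)*(111 - 1*121)/121 + 9285) - 18857 = ((1/12)*(1/121)*(111 - 121) + 9285) - 18857 = ((1/12)*(1/121)*(-10) + 9285) - 18857 = (-5/726 + 9285) - 18857 = 6740905/726 - 18857 = -6949277/726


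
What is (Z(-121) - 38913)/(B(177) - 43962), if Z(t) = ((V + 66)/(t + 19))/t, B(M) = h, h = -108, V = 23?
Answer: 480264157/543911940 ≈ 0.88298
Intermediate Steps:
B(M) = -108
Z(t) = 89/(t*(19 + t)) (Z(t) = ((23 + 66)/(t + 19))/t = (89/(19 + t))/t = 89/(t*(19 + t)))
(Z(-121) - 38913)/(B(177) - 43962) = (89/(-121*(19 - 121)) - 38913)/(-108 - 43962) = (89*(-1/121)/(-102) - 38913)/(-44070) = (89*(-1/121)*(-1/102) - 38913)*(-1/44070) = (89/12342 - 38913)*(-1/44070) = -480264157/12342*(-1/44070) = 480264157/543911940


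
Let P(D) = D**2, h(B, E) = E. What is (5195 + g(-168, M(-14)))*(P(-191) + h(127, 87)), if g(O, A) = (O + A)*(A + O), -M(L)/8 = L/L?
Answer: 1322701128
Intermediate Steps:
M(L) = -8 (M(L) = -8*L/L = -8*1 = -8)
g(O, A) = (A + O)**2 (g(O, A) = (A + O)*(A + O) = (A + O)**2)
(5195 + g(-168, M(-14)))*(P(-191) + h(127, 87)) = (5195 + (-8 - 168)**2)*((-191)**2 + 87) = (5195 + (-176)**2)*(36481 + 87) = (5195 + 30976)*36568 = 36171*36568 = 1322701128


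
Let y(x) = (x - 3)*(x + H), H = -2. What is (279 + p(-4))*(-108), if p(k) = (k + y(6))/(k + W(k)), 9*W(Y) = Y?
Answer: -149688/5 ≈ -29938.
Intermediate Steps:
y(x) = (-3 + x)*(-2 + x) (y(x) = (x - 3)*(x - 2) = (-3 + x)*(-2 + x))
W(Y) = Y/9
p(k) = 9*(12 + k)/(10*k) (p(k) = (k + (6 + 6**2 - 5*6))/(k + k/9) = (k + (6 + 36 - 30))/((10*k/9)) = (k + 12)*(9/(10*k)) = (12 + k)*(9/(10*k)) = 9*(12 + k)/(10*k))
(279 + p(-4))*(-108) = (279 + (9/10)*(12 - 4)/(-4))*(-108) = (279 + (9/10)*(-1/4)*8)*(-108) = (279 - 9/5)*(-108) = (1386/5)*(-108) = -149688/5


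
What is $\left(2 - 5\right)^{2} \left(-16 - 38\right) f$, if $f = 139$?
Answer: $-67554$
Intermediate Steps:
$\left(2 - 5\right)^{2} \left(-16 - 38\right) f = \left(2 - 5\right)^{2} \left(-16 - 38\right) 139 = \left(-3\right)^{2} \left(-16 - 38\right) 139 = 9 \left(-54\right) 139 = \left(-486\right) 139 = -67554$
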